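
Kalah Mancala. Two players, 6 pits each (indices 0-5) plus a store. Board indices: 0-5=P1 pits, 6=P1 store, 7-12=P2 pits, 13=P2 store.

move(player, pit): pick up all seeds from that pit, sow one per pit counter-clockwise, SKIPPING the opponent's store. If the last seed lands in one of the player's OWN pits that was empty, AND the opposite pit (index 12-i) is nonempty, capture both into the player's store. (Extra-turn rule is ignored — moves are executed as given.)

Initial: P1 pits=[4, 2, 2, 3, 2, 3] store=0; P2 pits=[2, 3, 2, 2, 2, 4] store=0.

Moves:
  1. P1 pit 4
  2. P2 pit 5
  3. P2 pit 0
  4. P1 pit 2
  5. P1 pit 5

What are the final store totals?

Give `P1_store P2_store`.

Move 1: P1 pit4 -> P1=[4,2,2,3,0,4](1) P2=[2,3,2,2,2,4](0)
Move 2: P2 pit5 -> P1=[5,3,3,3,0,4](1) P2=[2,3,2,2,2,0](1)
Move 3: P2 pit0 -> P1=[5,3,3,3,0,4](1) P2=[0,4,3,2,2,0](1)
Move 4: P1 pit2 -> P1=[5,3,0,4,1,5](1) P2=[0,4,3,2,2,0](1)
Move 5: P1 pit5 -> P1=[5,3,0,4,1,0](2) P2=[1,5,4,3,2,0](1)

Answer: 2 1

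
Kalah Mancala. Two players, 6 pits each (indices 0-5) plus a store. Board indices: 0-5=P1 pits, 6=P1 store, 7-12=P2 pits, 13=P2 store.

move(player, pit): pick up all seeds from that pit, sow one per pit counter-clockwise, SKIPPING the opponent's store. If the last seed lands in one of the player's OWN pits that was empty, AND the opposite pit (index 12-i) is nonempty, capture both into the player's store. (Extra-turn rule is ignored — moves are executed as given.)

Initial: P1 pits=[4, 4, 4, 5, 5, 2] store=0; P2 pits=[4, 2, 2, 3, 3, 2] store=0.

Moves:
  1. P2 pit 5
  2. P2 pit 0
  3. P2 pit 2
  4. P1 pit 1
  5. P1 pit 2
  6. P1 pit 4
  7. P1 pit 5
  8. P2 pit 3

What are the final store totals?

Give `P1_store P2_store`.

Move 1: P2 pit5 -> P1=[5,4,4,5,5,2](0) P2=[4,2,2,3,3,0](1)
Move 2: P2 pit0 -> P1=[5,4,4,5,5,2](0) P2=[0,3,3,4,4,0](1)
Move 3: P2 pit2 -> P1=[0,4,4,5,5,2](0) P2=[0,3,0,5,5,0](7)
Move 4: P1 pit1 -> P1=[0,0,5,6,6,3](0) P2=[0,3,0,5,5,0](7)
Move 5: P1 pit2 -> P1=[0,0,0,7,7,4](1) P2=[1,3,0,5,5,0](7)
Move 6: P1 pit4 -> P1=[0,0,0,7,0,5](2) P2=[2,4,1,6,6,0](7)
Move 7: P1 pit5 -> P1=[0,0,0,7,0,0](3) P2=[3,5,2,7,6,0](7)
Move 8: P2 pit3 -> P1=[1,1,1,8,0,0](3) P2=[3,5,2,0,7,1](8)

Answer: 3 8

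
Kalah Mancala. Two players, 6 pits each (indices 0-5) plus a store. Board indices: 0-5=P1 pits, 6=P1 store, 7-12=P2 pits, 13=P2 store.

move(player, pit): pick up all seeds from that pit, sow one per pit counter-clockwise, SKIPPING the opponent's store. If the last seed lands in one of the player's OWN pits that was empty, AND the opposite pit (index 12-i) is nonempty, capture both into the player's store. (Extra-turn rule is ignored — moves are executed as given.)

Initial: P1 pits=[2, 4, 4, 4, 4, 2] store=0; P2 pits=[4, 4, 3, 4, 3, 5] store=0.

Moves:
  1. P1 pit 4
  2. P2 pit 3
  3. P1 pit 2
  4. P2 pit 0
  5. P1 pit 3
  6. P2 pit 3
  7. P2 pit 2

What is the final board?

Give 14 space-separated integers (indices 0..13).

Move 1: P1 pit4 -> P1=[2,4,4,4,0,3](1) P2=[5,5,3,4,3,5](0)
Move 2: P2 pit3 -> P1=[3,4,4,4,0,3](1) P2=[5,5,3,0,4,6](1)
Move 3: P1 pit2 -> P1=[3,4,0,5,1,4](2) P2=[5,5,3,0,4,6](1)
Move 4: P2 pit0 -> P1=[3,4,0,5,1,4](2) P2=[0,6,4,1,5,7](1)
Move 5: P1 pit3 -> P1=[3,4,0,0,2,5](3) P2=[1,7,4,1,5,7](1)
Move 6: P2 pit3 -> P1=[3,4,0,0,2,5](3) P2=[1,7,4,0,6,7](1)
Move 7: P2 pit2 -> P1=[3,4,0,0,2,5](3) P2=[1,7,0,1,7,8](2)

Answer: 3 4 0 0 2 5 3 1 7 0 1 7 8 2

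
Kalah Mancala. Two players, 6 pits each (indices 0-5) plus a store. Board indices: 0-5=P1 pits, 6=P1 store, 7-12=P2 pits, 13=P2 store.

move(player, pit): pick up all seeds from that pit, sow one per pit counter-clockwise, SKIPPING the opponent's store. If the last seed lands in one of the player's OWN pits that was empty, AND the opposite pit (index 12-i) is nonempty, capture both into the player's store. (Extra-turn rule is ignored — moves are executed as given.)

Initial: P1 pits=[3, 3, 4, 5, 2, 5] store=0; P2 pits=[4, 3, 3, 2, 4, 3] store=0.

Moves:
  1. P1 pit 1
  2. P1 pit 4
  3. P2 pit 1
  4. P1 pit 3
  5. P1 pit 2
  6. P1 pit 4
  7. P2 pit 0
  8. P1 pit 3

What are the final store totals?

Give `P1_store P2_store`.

Answer: 7 1

Derivation:
Move 1: P1 pit1 -> P1=[3,0,5,6,3,5](0) P2=[4,3,3,2,4,3](0)
Move 2: P1 pit4 -> P1=[3,0,5,6,0,6](1) P2=[5,3,3,2,4,3](0)
Move 3: P2 pit1 -> P1=[3,0,5,6,0,6](1) P2=[5,0,4,3,5,3](0)
Move 4: P1 pit3 -> P1=[3,0,5,0,1,7](2) P2=[6,1,5,3,5,3](0)
Move 5: P1 pit2 -> P1=[3,0,0,1,2,8](3) P2=[7,1,5,3,5,3](0)
Move 6: P1 pit4 -> P1=[3,0,0,1,0,9](4) P2=[7,1,5,3,5,3](0)
Move 7: P2 pit0 -> P1=[4,0,0,1,0,9](4) P2=[0,2,6,4,6,4](1)
Move 8: P1 pit3 -> P1=[4,0,0,0,0,9](7) P2=[0,0,6,4,6,4](1)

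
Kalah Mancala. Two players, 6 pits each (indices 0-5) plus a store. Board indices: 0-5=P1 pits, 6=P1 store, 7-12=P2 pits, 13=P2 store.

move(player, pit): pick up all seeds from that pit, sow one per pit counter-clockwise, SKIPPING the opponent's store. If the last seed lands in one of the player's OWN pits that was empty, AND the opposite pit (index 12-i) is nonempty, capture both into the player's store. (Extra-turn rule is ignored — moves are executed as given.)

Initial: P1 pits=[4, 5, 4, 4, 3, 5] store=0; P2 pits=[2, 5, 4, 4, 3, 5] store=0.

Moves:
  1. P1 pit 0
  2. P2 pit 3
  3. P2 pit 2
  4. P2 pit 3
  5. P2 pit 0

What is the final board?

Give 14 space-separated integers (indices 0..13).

Move 1: P1 pit0 -> P1=[0,6,5,5,4,5](0) P2=[2,5,4,4,3,5](0)
Move 2: P2 pit3 -> P1=[1,6,5,5,4,5](0) P2=[2,5,4,0,4,6](1)
Move 3: P2 pit2 -> P1=[1,6,5,5,4,5](0) P2=[2,5,0,1,5,7](2)
Move 4: P2 pit3 -> P1=[1,6,5,5,4,5](0) P2=[2,5,0,0,6,7](2)
Move 5: P2 pit0 -> P1=[1,6,5,0,4,5](0) P2=[0,6,0,0,6,7](8)

Answer: 1 6 5 0 4 5 0 0 6 0 0 6 7 8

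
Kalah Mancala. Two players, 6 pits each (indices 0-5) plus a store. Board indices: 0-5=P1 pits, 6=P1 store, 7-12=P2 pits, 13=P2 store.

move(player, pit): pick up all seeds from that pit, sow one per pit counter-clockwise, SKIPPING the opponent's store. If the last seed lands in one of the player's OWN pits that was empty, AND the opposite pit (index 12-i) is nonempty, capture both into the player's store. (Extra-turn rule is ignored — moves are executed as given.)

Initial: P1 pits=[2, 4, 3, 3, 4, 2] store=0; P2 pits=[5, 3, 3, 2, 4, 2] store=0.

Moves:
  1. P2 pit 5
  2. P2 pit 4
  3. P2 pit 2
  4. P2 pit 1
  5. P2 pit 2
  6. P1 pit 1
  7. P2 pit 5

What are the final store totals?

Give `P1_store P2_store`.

Move 1: P2 pit5 -> P1=[3,4,3,3,4,2](0) P2=[5,3,3,2,4,0](1)
Move 2: P2 pit4 -> P1=[4,5,3,3,4,2](0) P2=[5,3,3,2,0,1](2)
Move 3: P2 pit2 -> P1=[4,5,3,3,4,2](0) P2=[5,3,0,3,1,2](2)
Move 4: P2 pit1 -> P1=[4,5,3,3,4,2](0) P2=[5,0,1,4,2,2](2)
Move 5: P2 pit2 -> P1=[4,5,3,3,4,2](0) P2=[5,0,0,5,2,2](2)
Move 6: P1 pit1 -> P1=[4,0,4,4,5,3](1) P2=[5,0,0,5,2,2](2)
Move 7: P2 pit5 -> P1=[5,0,4,4,5,3](1) P2=[5,0,0,5,2,0](3)

Answer: 1 3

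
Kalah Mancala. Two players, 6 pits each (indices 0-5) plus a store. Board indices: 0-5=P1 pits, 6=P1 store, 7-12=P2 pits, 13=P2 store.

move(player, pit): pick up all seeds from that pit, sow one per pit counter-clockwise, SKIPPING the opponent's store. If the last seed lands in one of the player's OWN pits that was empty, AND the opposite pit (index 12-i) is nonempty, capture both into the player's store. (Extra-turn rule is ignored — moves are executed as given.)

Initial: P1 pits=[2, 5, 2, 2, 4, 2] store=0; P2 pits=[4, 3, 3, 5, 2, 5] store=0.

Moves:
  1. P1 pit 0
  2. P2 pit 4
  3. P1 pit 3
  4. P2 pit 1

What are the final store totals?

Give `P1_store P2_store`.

Answer: 0 8

Derivation:
Move 1: P1 pit0 -> P1=[0,6,3,2,4,2](0) P2=[4,3,3,5,2,5](0)
Move 2: P2 pit4 -> P1=[0,6,3,2,4,2](0) P2=[4,3,3,5,0,6](1)
Move 3: P1 pit3 -> P1=[0,6,3,0,5,3](0) P2=[4,3,3,5,0,6](1)
Move 4: P2 pit1 -> P1=[0,0,3,0,5,3](0) P2=[4,0,4,6,0,6](8)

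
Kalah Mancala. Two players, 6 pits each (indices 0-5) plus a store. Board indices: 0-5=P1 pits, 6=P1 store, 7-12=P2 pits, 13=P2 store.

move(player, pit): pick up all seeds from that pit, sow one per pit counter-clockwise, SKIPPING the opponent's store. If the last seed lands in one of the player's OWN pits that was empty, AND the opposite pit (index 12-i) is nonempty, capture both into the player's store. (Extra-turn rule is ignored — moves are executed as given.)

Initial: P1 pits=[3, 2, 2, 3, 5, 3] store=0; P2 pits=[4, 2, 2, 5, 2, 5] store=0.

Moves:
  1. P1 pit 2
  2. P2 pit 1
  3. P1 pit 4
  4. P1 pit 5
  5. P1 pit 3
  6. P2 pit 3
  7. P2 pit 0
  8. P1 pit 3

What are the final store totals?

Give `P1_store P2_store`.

Answer: 3 2

Derivation:
Move 1: P1 pit2 -> P1=[3,2,0,4,6,3](0) P2=[4,2,2,5,2,5](0)
Move 2: P2 pit1 -> P1=[3,2,0,4,6,3](0) P2=[4,0,3,6,2,5](0)
Move 3: P1 pit4 -> P1=[3,2,0,4,0,4](1) P2=[5,1,4,7,2,5](0)
Move 4: P1 pit5 -> P1=[3,2,0,4,0,0](2) P2=[6,2,5,7,2,5](0)
Move 5: P1 pit3 -> P1=[3,2,0,0,1,1](3) P2=[7,2,5,7,2,5](0)
Move 6: P2 pit3 -> P1=[4,3,1,1,1,1](3) P2=[7,2,5,0,3,6](1)
Move 7: P2 pit0 -> P1=[5,3,1,1,1,1](3) P2=[0,3,6,1,4,7](2)
Move 8: P1 pit3 -> P1=[5,3,1,0,2,1](3) P2=[0,3,6,1,4,7](2)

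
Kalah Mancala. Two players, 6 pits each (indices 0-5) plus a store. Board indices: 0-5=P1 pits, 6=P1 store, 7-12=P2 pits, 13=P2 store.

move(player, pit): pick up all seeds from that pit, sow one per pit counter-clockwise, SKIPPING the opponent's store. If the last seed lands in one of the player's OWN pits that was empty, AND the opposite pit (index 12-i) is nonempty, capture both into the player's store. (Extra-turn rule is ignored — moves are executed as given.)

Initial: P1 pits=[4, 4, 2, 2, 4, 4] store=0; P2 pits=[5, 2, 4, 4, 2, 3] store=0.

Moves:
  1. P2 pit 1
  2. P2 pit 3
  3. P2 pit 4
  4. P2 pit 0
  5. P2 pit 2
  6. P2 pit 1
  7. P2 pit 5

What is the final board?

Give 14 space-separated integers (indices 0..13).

Move 1: P2 pit1 -> P1=[4,4,2,2,4,4](0) P2=[5,0,5,5,2,3](0)
Move 2: P2 pit3 -> P1=[5,5,2,2,4,4](0) P2=[5,0,5,0,3,4](1)
Move 3: P2 pit4 -> P1=[6,5,2,2,4,4](0) P2=[5,0,5,0,0,5](2)
Move 4: P2 pit0 -> P1=[6,5,2,2,4,4](0) P2=[0,1,6,1,1,6](2)
Move 5: P2 pit2 -> P1=[7,6,2,2,4,4](0) P2=[0,1,0,2,2,7](3)
Move 6: P2 pit1 -> P1=[7,6,2,0,4,4](0) P2=[0,0,0,2,2,7](6)
Move 7: P2 pit5 -> P1=[8,7,3,1,5,5](0) P2=[0,0,0,2,2,0](7)

Answer: 8 7 3 1 5 5 0 0 0 0 2 2 0 7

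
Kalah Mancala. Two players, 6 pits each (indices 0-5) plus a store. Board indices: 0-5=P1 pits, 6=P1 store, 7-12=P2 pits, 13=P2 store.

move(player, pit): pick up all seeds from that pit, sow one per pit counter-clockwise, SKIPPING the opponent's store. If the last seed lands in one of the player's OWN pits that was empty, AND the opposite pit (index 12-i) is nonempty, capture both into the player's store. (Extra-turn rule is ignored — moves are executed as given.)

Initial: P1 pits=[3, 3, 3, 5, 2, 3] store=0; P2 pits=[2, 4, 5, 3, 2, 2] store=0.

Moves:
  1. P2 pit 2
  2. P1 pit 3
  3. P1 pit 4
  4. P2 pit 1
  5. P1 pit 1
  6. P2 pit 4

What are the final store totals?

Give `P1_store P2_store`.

Answer: 2 3

Derivation:
Move 1: P2 pit2 -> P1=[4,3,3,5,2,3](0) P2=[2,4,0,4,3,3](1)
Move 2: P1 pit3 -> P1=[4,3,3,0,3,4](1) P2=[3,5,0,4,3,3](1)
Move 3: P1 pit4 -> P1=[4,3,3,0,0,5](2) P2=[4,5,0,4,3,3](1)
Move 4: P2 pit1 -> P1=[4,3,3,0,0,5](2) P2=[4,0,1,5,4,4](2)
Move 5: P1 pit1 -> P1=[4,0,4,1,1,5](2) P2=[4,0,1,5,4,4](2)
Move 6: P2 pit4 -> P1=[5,1,4,1,1,5](2) P2=[4,0,1,5,0,5](3)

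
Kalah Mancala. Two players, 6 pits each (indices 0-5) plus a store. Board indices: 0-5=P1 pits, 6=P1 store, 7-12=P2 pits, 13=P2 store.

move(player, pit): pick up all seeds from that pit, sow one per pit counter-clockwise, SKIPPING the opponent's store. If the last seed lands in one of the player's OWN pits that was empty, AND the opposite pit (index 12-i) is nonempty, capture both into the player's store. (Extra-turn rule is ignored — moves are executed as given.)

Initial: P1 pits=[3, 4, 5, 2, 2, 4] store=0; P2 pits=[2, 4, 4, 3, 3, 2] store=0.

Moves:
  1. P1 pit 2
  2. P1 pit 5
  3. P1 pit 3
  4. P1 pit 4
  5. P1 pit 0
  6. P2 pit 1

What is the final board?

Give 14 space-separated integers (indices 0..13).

Answer: 1 5 1 0 0 2 10 5 0 1 5 4 3 1

Derivation:
Move 1: P1 pit2 -> P1=[3,4,0,3,3,5](1) P2=[3,4,4,3,3,2](0)
Move 2: P1 pit5 -> P1=[3,4,0,3,3,0](2) P2=[4,5,5,4,3,2](0)
Move 3: P1 pit3 -> P1=[3,4,0,0,4,1](3) P2=[4,5,5,4,3,2](0)
Move 4: P1 pit4 -> P1=[3,4,0,0,0,2](4) P2=[5,6,5,4,3,2](0)
Move 5: P1 pit0 -> P1=[0,5,1,0,0,2](10) P2=[5,6,0,4,3,2](0)
Move 6: P2 pit1 -> P1=[1,5,1,0,0,2](10) P2=[5,0,1,5,4,3](1)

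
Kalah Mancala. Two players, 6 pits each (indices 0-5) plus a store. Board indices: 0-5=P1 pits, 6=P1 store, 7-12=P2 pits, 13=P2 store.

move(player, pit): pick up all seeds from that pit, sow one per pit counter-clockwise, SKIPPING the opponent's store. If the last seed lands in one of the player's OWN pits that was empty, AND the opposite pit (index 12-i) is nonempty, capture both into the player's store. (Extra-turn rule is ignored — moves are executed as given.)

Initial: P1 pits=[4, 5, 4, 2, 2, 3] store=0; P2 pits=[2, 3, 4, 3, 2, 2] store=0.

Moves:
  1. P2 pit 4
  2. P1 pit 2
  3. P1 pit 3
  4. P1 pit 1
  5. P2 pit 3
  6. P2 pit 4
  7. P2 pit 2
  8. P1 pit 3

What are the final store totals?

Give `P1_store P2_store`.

Move 1: P2 pit4 -> P1=[4,5,4,2,2,3](0) P2=[2,3,4,3,0,3](1)
Move 2: P1 pit2 -> P1=[4,5,0,3,3,4](1) P2=[2,3,4,3,0,3](1)
Move 3: P1 pit3 -> P1=[4,5,0,0,4,5](2) P2=[2,3,4,3,0,3](1)
Move 4: P1 pit1 -> P1=[4,0,1,1,5,6](3) P2=[2,3,4,3,0,3](1)
Move 5: P2 pit3 -> P1=[4,0,1,1,5,6](3) P2=[2,3,4,0,1,4](2)
Move 6: P2 pit4 -> P1=[4,0,1,1,5,6](3) P2=[2,3,4,0,0,5](2)
Move 7: P2 pit2 -> P1=[4,0,1,1,5,6](3) P2=[2,3,0,1,1,6](3)
Move 8: P1 pit3 -> P1=[4,0,1,0,6,6](3) P2=[2,3,0,1,1,6](3)

Answer: 3 3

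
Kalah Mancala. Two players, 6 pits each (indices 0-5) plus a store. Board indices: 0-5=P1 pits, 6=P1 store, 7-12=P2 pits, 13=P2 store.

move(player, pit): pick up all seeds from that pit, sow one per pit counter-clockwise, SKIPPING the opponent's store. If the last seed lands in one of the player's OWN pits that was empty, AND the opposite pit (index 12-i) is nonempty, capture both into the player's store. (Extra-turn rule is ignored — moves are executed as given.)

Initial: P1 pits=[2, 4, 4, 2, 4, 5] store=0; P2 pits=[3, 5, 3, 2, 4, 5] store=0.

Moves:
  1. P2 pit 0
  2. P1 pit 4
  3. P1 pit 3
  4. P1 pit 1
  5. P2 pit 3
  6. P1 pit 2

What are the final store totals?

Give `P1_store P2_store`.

Move 1: P2 pit0 -> P1=[2,4,4,2,4,5](0) P2=[0,6,4,3,4,5](0)
Move 2: P1 pit4 -> P1=[2,4,4,2,0,6](1) P2=[1,7,4,3,4,5](0)
Move 3: P1 pit3 -> P1=[2,4,4,0,1,7](1) P2=[1,7,4,3,4,5](0)
Move 4: P1 pit1 -> P1=[2,0,5,1,2,8](1) P2=[1,7,4,3,4,5](0)
Move 5: P2 pit3 -> P1=[2,0,5,1,2,8](1) P2=[1,7,4,0,5,6](1)
Move 6: P1 pit2 -> P1=[2,0,0,2,3,9](2) P2=[2,7,4,0,5,6](1)

Answer: 2 1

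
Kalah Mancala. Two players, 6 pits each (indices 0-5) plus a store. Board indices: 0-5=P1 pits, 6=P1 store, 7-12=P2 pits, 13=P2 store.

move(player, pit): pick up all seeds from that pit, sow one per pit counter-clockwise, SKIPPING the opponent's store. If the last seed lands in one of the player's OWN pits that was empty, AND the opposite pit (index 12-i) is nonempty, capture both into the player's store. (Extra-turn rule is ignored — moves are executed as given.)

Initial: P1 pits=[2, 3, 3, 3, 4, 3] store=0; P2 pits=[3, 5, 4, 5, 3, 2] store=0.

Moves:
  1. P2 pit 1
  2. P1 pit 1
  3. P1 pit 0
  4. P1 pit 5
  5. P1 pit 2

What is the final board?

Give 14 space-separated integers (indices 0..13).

Answer: 0 1 0 5 6 1 2 5 1 5 6 4 3 1

Derivation:
Move 1: P2 pit1 -> P1=[2,3,3,3,4,3](0) P2=[3,0,5,6,4,3](1)
Move 2: P1 pit1 -> P1=[2,0,4,4,5,3](0) P2=[3,0,5,6,4,3](1)
Move 3: P1 pit0 -> P1=[0,1,5,4,5,3](0) P2=[3,0,5,6,4,3](1)
Move 4: P1 pit5 -> P1=[0,1,5,4,5,0](1) P2=[4,1,5,6,4,3](1)
Move 5: P1 pit2 -> P1=[0,1,0,5,6,1](2) P2=[5,1,5,6,4,3](1)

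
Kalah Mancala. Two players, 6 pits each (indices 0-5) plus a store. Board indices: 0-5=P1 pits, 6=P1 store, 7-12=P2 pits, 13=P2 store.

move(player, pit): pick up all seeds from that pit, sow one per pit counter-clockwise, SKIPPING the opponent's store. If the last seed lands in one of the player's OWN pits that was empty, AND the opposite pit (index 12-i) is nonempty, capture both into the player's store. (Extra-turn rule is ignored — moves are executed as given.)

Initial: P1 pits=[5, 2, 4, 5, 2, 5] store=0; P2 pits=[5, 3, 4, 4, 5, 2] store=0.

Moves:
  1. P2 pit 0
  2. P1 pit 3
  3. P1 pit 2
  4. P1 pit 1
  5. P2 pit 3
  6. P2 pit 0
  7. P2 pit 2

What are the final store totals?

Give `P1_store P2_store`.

Answer: 2 2

Derivation:
Move 1: P2 pit0 -> P1=[5,2,4,5,2,5](0) P2=[0,4,5,5,6,3](0)
Move 2: P1 pit3 -> P1=[5,2,4,0,3,6](1) P2=[1,5,5,5,6,3](0)
Move 3: P1 pit2 -> P1=[5,2,0,1,4,7](2) P2=[1,5,5,5,6,3](0)
Move 4: P1 pit1 -> P1=[5,0,1,2,4,7](2) P2=[1,5,5,5,6,3](0)
Move 5: P2 pit3 -> P1=[6,1,1,2,4,7](2) P2=[1,5,5,0,7,4](1)
Move 6: P2 pit0 -> P1=[6,1,1,2,4,7](2) P2=[0,6,5,0,7,4](1)
Move 7: P2 pit2 -> P1=[7,1,1,2,4,7](2) P2=[0,6,0,1,8,5](2)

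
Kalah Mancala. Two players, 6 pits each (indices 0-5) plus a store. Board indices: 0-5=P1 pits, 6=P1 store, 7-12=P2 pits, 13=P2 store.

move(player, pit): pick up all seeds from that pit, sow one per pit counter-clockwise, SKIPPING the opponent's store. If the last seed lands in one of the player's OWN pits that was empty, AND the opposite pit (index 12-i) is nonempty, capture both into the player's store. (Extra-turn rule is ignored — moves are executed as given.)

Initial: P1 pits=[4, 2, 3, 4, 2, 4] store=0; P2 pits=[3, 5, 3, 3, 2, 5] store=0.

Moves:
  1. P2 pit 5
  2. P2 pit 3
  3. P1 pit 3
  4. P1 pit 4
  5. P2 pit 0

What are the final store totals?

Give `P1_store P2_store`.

Answer: 2 2

Derivation:
Move 1: P2 pit5 -> P1=[5,3,4,5,2,4](0) P2=[3,5,3,3,2,0](1)
Move 2: P2 pit3 -> P1=[5,3,4,5,2,4](0) P2=[3,5,3,0,3,1](2)
Move 3: P1 pit3 -> P1=[5,3,4,0,3,5](1) P2=[4,6,3,0,3,1](2)
Move 4: P1 pit4 -> P1=[5,3,4,0,0,6](2) P2=[5,6,3,0,3,1](2)
Move 5: P2 pit0 -> P1=[5,3,4,0,0,6](2) P2=[0,7,4,1,4,2](2)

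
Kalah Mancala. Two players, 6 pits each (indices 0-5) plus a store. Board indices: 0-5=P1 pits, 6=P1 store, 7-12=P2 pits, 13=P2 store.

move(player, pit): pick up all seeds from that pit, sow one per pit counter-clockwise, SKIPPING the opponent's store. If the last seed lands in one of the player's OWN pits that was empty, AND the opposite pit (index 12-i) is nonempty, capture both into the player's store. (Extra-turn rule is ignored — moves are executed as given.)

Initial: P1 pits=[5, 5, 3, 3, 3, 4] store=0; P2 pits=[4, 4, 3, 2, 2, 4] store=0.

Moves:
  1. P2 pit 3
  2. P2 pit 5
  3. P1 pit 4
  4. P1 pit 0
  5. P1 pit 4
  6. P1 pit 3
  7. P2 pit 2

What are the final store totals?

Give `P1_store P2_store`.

Move 1: P2 pit3 -> P1=[5,5,3,3,3,4](0) P2=[4,4,3,0,3,5](0)
Move 2: P2 pit5 -> P1=[6,6,4,4,3,4](0) P2=[4,4,3,0,3,0](1)
Move 3: P1 pit4 -> P1=[6,6,4,4,0,5](1) P2=[5,4,3,0,3,0](1)
Move 4: P1 pit0 -> P1=[0,7,5,5,1,6](2) P2=[5,4,3,0,3,0](1)
Move 5: P1 pit4 -> P1=[0,7,5,5,0,7](2) P2=[5,4,3,0,3,0](1)
Move 6: P1 pit3 -> P1=[0,7,5,0,1,8](3) P2=[6,5,3,0,3,0](1)
Move 7: P2 pit2 -> P1=[0,7,5,0,1,8](3) P2=[6,5,0,1,4,1](1)

Answer: 3 1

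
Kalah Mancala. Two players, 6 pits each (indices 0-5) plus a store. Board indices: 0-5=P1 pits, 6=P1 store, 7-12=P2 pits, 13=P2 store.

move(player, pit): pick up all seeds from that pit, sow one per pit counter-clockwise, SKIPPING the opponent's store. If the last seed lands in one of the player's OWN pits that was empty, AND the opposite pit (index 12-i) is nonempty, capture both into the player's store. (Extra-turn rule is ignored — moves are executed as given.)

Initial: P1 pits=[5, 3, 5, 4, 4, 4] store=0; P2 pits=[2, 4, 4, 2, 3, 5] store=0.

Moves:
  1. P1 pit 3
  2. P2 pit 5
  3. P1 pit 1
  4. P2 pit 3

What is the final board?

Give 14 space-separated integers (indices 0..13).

Answer: 0 0 7 2 6 6 1 3 4 4 0 4 0 8

Derivation:
Move 1: P1 pit3 -> P1=[5,3,5,0,5,5](1) P2=[3,4,4,2,3,5](0)
Move 2: P2 pit5 -> P1=[6,4,6,1,5,5](1) P2=[3,4,4,2,3,0](1)
Move 3: P1 pit1 -> P1=[6,0,7,2,6,6](1) P2=[3,4,4,2,3,0](1)
Move 4: P2 pit3 -> P1=[0,0,7,2,6,6](1) P2=[3,4,4,0,4,0](8)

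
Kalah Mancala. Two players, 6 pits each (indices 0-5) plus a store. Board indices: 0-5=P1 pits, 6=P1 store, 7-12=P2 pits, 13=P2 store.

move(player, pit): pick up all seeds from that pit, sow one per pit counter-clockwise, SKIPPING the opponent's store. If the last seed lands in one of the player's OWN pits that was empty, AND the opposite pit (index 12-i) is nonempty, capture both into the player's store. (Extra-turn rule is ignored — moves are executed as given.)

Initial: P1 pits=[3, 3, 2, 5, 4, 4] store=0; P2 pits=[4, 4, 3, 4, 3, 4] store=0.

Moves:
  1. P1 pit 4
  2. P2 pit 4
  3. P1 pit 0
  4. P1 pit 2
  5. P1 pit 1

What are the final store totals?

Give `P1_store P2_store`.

Move 1: P1 pit4 -> P1=[3,3,2,5,0,5](1) P2=[5,5,3,4,3,4](0)
Move 2: P2 pit4 -> P1=[4,3,2,5,0,5](1) P2=[5,5,3,4,0,5](1)
Move 3: P1 pit0 -> P1=[0,4,3,6,0,5](7) P2=[5,0,3,4,0,5](1)
Move 4: P1 pit2 -> P1=[0,4,0,7,1,6](7) P2=[5,0,3,4,0,5](1)
Move 5: P1 pit1 -> P1=[0,0,1,8,2,7](7) P2=[5,0,3,4,0,5](1)

Answer: 7 1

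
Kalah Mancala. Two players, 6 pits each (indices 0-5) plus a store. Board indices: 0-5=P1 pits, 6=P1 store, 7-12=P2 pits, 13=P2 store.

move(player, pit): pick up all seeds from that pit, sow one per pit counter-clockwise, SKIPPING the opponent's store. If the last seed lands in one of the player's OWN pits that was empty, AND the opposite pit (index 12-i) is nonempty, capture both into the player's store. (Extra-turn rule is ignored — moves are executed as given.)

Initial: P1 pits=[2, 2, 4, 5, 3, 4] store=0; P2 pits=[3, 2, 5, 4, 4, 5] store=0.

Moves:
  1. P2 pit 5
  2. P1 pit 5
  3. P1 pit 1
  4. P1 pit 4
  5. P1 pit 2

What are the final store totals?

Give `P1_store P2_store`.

Answer: 3 1

Derivation:
Move 1: P2 pit5 -> P1=[3,3,5,6,3,4](0) P2=[3,2,5,4,4,0](1)
Move 2: P1 pit5 -> P1=[3,3,5,6,3,0](1) P2=[4,3,6,4,4,0](1)
Move 3: P1 pit1 -> P1=[3,0,6,7,4,0](1) P2=[4,3,6,4,4,0](1)
Move 4: P1 pit4 -> P1=[3,0,6,7,0,1](2) P2=[5,4,6,4,4,0](1)
Move 5: P1 pit2 -> P1=[3,0,0,8,1,2](3) P2=[6,5,6,4,4,0](1)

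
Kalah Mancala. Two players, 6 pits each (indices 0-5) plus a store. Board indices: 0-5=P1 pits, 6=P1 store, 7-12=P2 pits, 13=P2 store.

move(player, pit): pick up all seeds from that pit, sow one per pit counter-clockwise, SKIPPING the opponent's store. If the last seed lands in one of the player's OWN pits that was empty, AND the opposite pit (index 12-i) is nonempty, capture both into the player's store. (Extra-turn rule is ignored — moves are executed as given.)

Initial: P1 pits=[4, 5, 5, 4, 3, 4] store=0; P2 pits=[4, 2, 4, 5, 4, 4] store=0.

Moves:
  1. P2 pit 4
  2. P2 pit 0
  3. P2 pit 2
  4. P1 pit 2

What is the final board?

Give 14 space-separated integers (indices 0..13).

Answer: 6 0 0 5 4 5 1 1 3 0 7 1 6 9

Derivation:
Move 1: P2 pit4 -> P1=[5,6,5,4,3,4](0) P2=[4,2,4,5,0,5](1)
Move 2: P2 pit0 -> P1=[5,0,5,4,3,4](0) P2=[0,3,5,6,0,5](8)
Move 3: P2 pit2 -> P1=[6,0,5,4,3,4](0) P2=[0,3,0,7,1,6](9)
Move 4: P1 pit2 -> P1=[6,0,0,5,4,5](1) P2=[1,3,0,7,1,6](9)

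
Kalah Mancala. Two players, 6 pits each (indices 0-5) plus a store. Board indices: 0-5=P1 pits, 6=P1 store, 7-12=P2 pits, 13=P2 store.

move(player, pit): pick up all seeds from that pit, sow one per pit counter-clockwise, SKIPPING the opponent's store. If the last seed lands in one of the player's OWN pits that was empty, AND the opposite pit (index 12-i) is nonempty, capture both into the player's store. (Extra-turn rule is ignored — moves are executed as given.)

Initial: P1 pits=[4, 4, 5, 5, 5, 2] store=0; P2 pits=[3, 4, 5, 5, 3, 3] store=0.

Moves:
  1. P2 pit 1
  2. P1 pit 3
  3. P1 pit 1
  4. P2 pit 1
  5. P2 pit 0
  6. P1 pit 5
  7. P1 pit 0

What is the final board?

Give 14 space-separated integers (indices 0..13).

Move 1: P2 pit1 -> P1=[4,4,5,5,5,2](0) P2=[3,0,6,6,4,4](0)
Move 2: P1 pit3 -> P1=[4,4,5,0,6,3](1) P2=[4,1,6,6,4,4](0)
Move 3: P1 pit1 -> P1=[4,0,6,1,7,4](1) P2=[4,1,6,6,4,4](0)
Move 4: P2 pit1 -> P1=[4,0,6,1,7,4](1) P2=[4,0,7,6,4,4](0)
Move 5: P2 pit0 -> P1=[4,0,6,1,7,4](1) P2=[0,1,8,7,5,4](0)
Move 6: P1 pit5 -> P1=[4,0,6,1,7,0](2) P2=[1,2,9,7,5,4](0)
Move 7: P1 pit0 -> P1=[0,1,7,2,8,0](2) P2=[1,2,9,7,5,4](0)

Answer: 0 1 7 2 8 0 2 1 2 9 7 5 4 0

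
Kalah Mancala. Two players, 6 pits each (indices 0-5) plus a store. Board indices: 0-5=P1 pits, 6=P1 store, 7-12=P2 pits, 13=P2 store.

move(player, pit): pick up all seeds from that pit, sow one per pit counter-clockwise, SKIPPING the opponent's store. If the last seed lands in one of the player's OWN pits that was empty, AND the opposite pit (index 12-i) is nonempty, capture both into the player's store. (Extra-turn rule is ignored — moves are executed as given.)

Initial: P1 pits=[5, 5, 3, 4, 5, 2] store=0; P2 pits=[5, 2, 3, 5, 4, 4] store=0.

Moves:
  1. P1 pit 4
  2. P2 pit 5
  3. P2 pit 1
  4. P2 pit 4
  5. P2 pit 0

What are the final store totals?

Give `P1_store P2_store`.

Answer: 1 3

Derivation:
Move 1: P1 pit4 -> P1=[5,5,3,4,0,3](1) P2=[6,3,4,5,4,4](0)
Move 2: P2 pit5 -> P1=[6,6,4,4,0,3](1) P2=[6,3,4,5,4,0](1)
Move 3: P2 pit1 -> P1=[6,6,4,4,0,3](1) P2=[6,0,5,6,5,0](1)
Move 4: P2 pit4 -> P1=[7,7,5,4,0,3](1) P2=[6,0,5,6,0,1](2)
Move 5: P2 pit0 -> P1=[7,7,5,4,0,3](1) P2=[0,1,6,7,1,2](3)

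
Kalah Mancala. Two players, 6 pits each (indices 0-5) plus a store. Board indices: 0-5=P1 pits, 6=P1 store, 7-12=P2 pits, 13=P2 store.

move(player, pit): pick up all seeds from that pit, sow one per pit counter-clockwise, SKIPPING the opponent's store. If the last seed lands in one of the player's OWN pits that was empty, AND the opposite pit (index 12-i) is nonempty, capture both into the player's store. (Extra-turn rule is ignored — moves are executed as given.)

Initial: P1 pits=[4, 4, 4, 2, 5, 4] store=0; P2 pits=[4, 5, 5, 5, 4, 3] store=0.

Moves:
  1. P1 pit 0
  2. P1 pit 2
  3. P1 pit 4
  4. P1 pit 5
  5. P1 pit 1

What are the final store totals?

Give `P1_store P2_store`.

Answer: 4 0

Derivation:
Move 1: P1 pit0 -> P1=[0,5,5,3,6,4](0) P2=[4,5,5,5,4,3](0)
Move 2: P1 pit2 -> P1=[0,5,0,4,7,5](1) P2=[5,5,5,5,4,3](0)
Move 3: P1 pit4 -> P1=[0,5,0,4,0,6](2) P2=[6,6,6,6,5,3](0)
Move 4: P1 pit5 -> P1=[0,5,0,4,0,0](3) P2=[7,7,7,7,6,3](0)
Move 5: P1 pit1 -> P1=[0,0,1,5,1,1](4) P2=[7,7,7,7,6,3](0)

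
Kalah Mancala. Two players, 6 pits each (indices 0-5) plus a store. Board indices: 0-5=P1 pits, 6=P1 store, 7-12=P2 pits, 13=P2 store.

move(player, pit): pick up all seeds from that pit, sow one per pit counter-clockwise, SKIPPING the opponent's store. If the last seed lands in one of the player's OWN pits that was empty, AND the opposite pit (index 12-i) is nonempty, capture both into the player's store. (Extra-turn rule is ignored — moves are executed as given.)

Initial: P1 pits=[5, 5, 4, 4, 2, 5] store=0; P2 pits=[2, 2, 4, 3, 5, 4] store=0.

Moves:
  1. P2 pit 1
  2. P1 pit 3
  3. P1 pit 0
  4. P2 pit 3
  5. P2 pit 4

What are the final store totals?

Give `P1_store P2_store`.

Move 1: P2 pit1 -> P1=[5,5,4,4,2,5](0) P2=[2,0,5,4,5,4](0)
Move 2: P1 pit3 -> P1=[5,5,4,0,3,6](1) P2=[3,0,5,4,5,4](0)
Move 3: P1 pit0 -> P1=[0,6,5,1,4,7](1) P2=[3,0,5,4,5,4](0)
Move 4: P2 pit3 -> P1=[1,6,5,1,4,7](1) P2=[3,0,5,0,6,5](1)
Move 5: P2 pit4 -> P1=[2,7,6,2,4,7](1) P2=[3,0,5,0,0,6](2)

Answer: 1 2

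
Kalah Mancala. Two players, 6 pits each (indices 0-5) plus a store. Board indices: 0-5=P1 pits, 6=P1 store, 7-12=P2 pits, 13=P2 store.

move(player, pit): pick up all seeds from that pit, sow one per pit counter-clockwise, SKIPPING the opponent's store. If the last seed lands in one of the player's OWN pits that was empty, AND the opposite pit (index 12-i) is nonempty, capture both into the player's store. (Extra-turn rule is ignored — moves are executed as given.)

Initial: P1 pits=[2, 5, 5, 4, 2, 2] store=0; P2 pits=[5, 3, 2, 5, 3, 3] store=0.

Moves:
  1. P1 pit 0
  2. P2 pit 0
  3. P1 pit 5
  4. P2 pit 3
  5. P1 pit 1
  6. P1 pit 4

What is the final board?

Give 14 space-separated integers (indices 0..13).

Answer: 1 0 8 5 0 2 3 3 5 3 0 5 5 1

Derivation:
Move 1: P1 pit0 -> P1=[0,6,6,4,2,2](0) P2=[5,3,2,5,3,3](0)
Move 2: P2 pit0 -> P1=[0,6,6,4,2,2](0) P2=[0,4,3,6,4,4](0)
Move 3: P1 pit5 -> P1=[0,6,6,4,2,0](1) P2=[1,4,3,6,4,4](0)
Move 4: P2 pit3 -> P1=[1,7,7,4,2,0](1) P2=[1,4,3,0,5,5](1)
Move 5: P1 pit1 -> P1=[1,0,8,5,3,1](2) P2=[2,5,3,0,5,5](1)
Move 6: P1 pit4 -> P1=[1,0,8,5,0,2](3) P2=[3,5,3,0,5,5](1)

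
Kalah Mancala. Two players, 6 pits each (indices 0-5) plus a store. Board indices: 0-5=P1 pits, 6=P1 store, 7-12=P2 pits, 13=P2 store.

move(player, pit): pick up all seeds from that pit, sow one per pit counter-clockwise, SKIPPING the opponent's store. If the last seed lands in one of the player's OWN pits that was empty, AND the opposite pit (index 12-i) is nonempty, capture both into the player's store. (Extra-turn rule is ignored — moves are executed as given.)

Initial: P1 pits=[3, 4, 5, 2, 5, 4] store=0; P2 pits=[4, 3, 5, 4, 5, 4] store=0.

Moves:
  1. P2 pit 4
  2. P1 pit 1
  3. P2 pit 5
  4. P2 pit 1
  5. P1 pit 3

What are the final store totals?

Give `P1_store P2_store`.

Move 1: P2 pit4 -> P1=[4,5,6,2,5,4](0) P2=[4,3,5,4,0,5](1)
Move 2: P1 pit1 -> P1=[4,0,7,3,6,5](1) P2=[4,3,5,4,0,5](1)
Move 3: P2 pit5 -> P1=[5,1,8,4,6,5](1) P2=[4,3,5,4,0,0](2)
Move 4: P2 pit1 -> P1=[5,0,8,4,6,5](1) P2=[4,0,6,5,0,0](4)
Move 5: P1 pit3 -> P1=[5,0,8,0,7,6](2) P2=[5,0,6,5,0,0](4)

Answer: 2 4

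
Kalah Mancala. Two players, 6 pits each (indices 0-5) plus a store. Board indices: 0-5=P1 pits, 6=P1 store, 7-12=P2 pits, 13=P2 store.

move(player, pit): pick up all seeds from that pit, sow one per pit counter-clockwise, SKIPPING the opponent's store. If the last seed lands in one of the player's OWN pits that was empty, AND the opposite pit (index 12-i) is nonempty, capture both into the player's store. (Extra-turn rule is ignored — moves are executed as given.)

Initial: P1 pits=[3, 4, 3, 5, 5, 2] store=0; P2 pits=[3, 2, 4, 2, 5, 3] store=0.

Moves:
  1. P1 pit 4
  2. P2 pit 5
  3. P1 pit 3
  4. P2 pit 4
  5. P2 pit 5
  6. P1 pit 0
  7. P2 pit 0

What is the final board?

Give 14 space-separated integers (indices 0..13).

Answer: 0 7 5 1 2 5 2 0 5 6 3 1 1 3

Derivation:
Move 1: P1 pit4 -> P1=[3,4,3,5,0,3](1) P2=[4,3,5,2,5,3](0)
Move 2: P2 pit5 -> P1=[4,5,3,5,0,3](1) P2=[4,3,5,2,5,0](1)
Move 3: P1 pit3 -> P1=[4,5,3,0,1,4](2) P2=[5,4,5,2,5,0](1)
Move 4: P2 pit4 -> P1=[5,6,4,0,1,4](2) P2=[5,4,5,2,0,1](2)
Move 5: P2 pit5 -> P1=[5,6,4,0,1,4](2) P2=[5,4,5,2,0,0](3)
Move 6: P1 pit0 -> P1=[0,7,5,1,2,5](2) P2=[5,4,5,2,0,0](3)
Move 7: P2 pit0 -> P1=[0,7,5,1,2,5](2) P2=[0,5,6,3,1,1](3)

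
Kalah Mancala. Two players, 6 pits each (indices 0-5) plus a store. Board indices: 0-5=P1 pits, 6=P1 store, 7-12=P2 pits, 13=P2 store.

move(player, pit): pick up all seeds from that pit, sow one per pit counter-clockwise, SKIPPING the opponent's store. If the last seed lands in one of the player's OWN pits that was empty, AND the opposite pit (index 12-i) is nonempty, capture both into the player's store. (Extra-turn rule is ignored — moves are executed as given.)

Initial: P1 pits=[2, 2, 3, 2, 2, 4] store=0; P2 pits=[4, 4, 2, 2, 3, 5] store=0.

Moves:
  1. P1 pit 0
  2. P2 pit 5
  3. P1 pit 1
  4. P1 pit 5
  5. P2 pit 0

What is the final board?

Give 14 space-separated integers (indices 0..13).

Move 1: P1 pit0 -> P1=[0,3,4,2,2,4](0) P2=[4,4,2,2,3,5](0)
Move 2: P2 pit5 -> P1=[1,4,5,3,2,4](0) P2=[4,4,2,2,3,0](1)
Move 3: P1 pit1 -> P1=[1,0,6,4,3,5](0) P2=[4,4,2,2,3,0](1)
Move 4: P1 pit5 -> P1=[1,0,6,4,3,0](1) P2=[5,5,3,3,3,0](1)
Move 5: P2 pit0 -> P1=[0,0,6,4,3,0](1) P2=[0,6,4,4,4,0](3)

Answer: 0 0 6 4 3 0 1 0 6 4 4 4 0 3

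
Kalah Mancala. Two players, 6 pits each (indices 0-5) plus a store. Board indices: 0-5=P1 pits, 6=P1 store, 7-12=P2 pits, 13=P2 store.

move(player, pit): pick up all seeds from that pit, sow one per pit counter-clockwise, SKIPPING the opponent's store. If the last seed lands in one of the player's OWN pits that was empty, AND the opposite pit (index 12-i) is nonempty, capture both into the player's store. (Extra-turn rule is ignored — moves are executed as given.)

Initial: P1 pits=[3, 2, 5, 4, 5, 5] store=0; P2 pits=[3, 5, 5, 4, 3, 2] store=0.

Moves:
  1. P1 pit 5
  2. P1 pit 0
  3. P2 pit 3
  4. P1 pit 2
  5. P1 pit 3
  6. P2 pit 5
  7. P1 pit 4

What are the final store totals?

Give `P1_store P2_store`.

Move 1: P1 pit5 -> P1=[3,2,5,4,5,0](1) P2=[4,6,6,5,3,2](0)
Move 2: P1 pit0 -> P1=[0,3,6,5,5,0](1) P2=[4,6,6,5,3,2](0)
Move 3: P2 pit3 -> P1=[1,4,6,5,5,0](1) P2=[4,6,6,0,4,3](1)
Move 4: P1 pit2 -> P1=[1,4,0,6,6,1](2) P2=[5,7,6,0,4,3](1)
Move 5: P1 pit3 -> P1=[1,4,0,0,7,2](3) P2=[6,8,7,0,4,3](1)
Move 6: P2 pit5 -> P1=[2,5,0,0,7,2](3) P2=[6,8,7,0,4,0](2)
Move 7: P1 pit4 -> P1=[2,5,0,0,0,3](4) P2=[7,9,8,1,5,0](2)

Answer: 4 2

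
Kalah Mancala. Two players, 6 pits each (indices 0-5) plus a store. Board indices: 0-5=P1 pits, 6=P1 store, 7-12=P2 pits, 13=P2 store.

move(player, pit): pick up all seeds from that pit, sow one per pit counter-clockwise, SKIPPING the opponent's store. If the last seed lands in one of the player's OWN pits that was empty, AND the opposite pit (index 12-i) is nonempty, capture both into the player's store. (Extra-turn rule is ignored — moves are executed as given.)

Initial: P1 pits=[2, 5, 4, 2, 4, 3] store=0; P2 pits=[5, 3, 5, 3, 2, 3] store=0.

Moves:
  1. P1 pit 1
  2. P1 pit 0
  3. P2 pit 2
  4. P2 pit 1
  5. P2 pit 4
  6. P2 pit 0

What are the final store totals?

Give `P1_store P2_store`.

Answer: 1 2

Derivation:
Move 1: P1 pit1 -> P1=[2,0,5,3,5,4](1) P2=[5,3,5,3,2,3](0)
Move 2: P1 pit0 -> P1=[0,1,6,3,5,4](1) P2=[5,3,5,3,2,3](0)
Move 3: P2 pit2 -> P1=[1,1,6,3,5,4](1) P2=[5,3,0,4,3,4](1)
Move 4: P2 pit1 -> P1=[1,1,6,3,5,4](1) P2=[5,0,1,5,4,4](1)
Move 5: P2 pit4 -> P1=[2,2,6,3,5,4](1) P2=[5,0,1,5,0,5](2)
Move 6: P2 pit0 -> P1=[2,2,6,3,5,4](1) P2=[0,1,2,6,1,6](2)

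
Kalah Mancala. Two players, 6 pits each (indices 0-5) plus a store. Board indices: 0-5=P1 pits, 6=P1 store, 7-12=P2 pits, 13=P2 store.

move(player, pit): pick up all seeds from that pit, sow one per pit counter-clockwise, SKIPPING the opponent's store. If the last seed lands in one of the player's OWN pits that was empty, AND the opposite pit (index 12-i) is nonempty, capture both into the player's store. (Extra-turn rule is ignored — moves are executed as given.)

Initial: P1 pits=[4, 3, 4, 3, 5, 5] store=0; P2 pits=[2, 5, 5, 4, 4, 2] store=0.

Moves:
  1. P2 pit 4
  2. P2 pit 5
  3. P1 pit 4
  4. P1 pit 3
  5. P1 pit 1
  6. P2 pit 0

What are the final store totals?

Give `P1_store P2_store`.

Move 1: P2 pit4 -> P1=[5,4,4,3,5,5](0) P2=[2,5,5,4,0,3](1)
Move 2: P2 pit5 -> P1=[6,5,4,3,5,5](0) P2=[2,5,5,4,0,0](2)
Move 3: P1 pit4 -> P1=[6,5,4,3,0,6](1) P2=[3,6,6,4,0,0](2)
Move 4: P1 pit3 -> P1=[6,5,4,0,1,7](2) P2=[3,6,6,4,0,0](2)
Move 5: P1 pit1 -> P1=[6,0,5,1,2,8](3) P2=[3,6,6,4,0,0](2)
Move 6: P2 pit0 -> P1=[6,0,5,1,2,8](3) P2=[0,7,7,5,0,0](2)

Answer: 3 2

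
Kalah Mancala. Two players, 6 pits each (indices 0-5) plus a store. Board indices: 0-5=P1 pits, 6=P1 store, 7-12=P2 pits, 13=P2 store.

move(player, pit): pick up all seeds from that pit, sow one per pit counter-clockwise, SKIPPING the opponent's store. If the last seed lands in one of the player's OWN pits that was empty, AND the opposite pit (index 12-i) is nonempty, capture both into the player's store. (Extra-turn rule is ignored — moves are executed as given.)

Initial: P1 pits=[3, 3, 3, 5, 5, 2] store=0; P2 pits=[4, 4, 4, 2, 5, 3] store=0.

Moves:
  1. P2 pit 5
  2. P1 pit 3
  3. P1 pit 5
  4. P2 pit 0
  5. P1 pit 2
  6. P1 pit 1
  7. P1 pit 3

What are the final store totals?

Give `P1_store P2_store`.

Answer: 2 2

Derivation:
Move 1: P2 pit5 -> P1=[4,4,3,5,5,2](0) P2=[4,4,4,2,5,0](1)
Move 2: P1 pit3 -> P1=[4,4,3,0,6,3](1) P2=[5,5,4,2,5,0](1)
Move 3: P1 pit5 -> P1=[4,4,3,0,6,0](2) P2=[6,6,4,2,5,0](1)
Move 4: P2 pit0 -> P1=[4,4,3,0,6,0](2) P2=[0,7,5,3,6,1](2)
Move 5: P1 pit2 -> P1=[4,4,0,1,7,1](2) P2=[0,7,5,3,6,1](2)
Move 6: P1 pit1 -> P1=[4,0,1,2,8,2](2) P2=[0,7,5,3,6,1](2)
Move 7: P1 pit3 -> P1=[4,0,1,0,9,3](2) P2=[0,7,5,3,6,1](2)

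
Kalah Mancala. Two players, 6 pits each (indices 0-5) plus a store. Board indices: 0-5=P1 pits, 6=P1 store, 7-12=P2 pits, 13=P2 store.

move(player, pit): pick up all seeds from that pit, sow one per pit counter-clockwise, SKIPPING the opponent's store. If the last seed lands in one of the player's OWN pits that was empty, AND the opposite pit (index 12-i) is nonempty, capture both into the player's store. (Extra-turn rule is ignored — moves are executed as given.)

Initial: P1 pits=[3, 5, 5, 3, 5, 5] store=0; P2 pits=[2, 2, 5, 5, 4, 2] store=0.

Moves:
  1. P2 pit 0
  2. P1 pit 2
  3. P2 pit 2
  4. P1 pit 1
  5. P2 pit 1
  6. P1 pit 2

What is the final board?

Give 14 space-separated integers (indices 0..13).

Answer: 4 0 0 6 7 7 2 2 0 1 7 6 3 1

Derivation:
Move 1: P2 pit0 -> P1=[3,5,5,3,5,5](0) P2=[0,3,6,5,4,2](0)
Move 2: P1 pit2 -> P1=[3,5,0,4,6,6](1) P2=[1,3,6,5,4,2](0)
Move 3: P2 pit2 -> P1=[4,6,0,4,6,6](1) P2=[1,3,0,6,5,3](1)
Move 4: P1 pit1 -> P1=[4,0,1,5,7,7](2) P2=[2,3,0,6,5,3](1)
Move 5: P2 pit1 -> P1=[4,0,1,5,7,7](2) P2=[2,0,1,7,6,3](1)
Move 6: P1 pit2 -> P1=[4,0,0,6,7,7](2) P2=[2,0,1,7,6,3](1)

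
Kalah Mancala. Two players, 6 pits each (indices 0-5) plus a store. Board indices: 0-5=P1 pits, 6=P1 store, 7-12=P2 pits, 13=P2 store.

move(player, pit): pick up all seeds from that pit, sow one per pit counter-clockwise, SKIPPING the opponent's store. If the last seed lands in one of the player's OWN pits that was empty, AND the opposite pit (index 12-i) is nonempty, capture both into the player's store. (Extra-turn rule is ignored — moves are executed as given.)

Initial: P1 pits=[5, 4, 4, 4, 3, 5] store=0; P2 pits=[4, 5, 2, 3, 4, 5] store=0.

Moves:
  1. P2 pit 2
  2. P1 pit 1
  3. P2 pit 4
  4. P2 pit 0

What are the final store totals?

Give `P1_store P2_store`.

Answer: 0 3

Derivation:
Move 1: P2 pit2 -> P1=[5,4,4,4,3,5](0) P2=[4,5,0,4,5,5](0)
Move 2: P1 pit1 -> P1=[5,0,5,5,4,6](0) P2=[4,5,0,4,5,5](0)
Move 3: P2 pit4 -> P1=[6,1,6,5,4,6](0) P2=[4,5,0,4,0,6](1)
Move 4: P2 pit0 -> P1=[6,0,6,5,4,6](0) P2=[0,6,1,5,0,6](3)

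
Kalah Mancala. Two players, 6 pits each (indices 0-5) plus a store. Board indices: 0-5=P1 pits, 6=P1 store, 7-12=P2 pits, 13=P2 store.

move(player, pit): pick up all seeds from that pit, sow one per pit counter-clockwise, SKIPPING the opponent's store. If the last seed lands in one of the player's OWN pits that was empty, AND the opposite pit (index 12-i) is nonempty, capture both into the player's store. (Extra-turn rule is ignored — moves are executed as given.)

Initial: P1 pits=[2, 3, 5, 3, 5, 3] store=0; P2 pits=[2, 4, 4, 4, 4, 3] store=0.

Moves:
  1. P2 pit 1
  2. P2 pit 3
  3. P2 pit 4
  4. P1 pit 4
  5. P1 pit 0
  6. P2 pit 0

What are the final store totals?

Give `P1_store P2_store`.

Move 1: P2 pit1 -> P1=[2,3,5,3,5,3](0) P2=[2,0,5,5,5,4](0)
Move 2: P2 pit3 -> P1=[3,4,5,3,5,3](0) P2=[2,0,5,0,6,5](1)
Move 3: P2 pit4 -> P1=[4,5,6,4,5,3](0) P2=[2,0,5,0,0,6](2)
Move 4: P1 pit4 -> P1=[4,5,6,4,0,4](1) P2=[3,1,6,0,0,6](2)
Move 5: P1 pit0 -> P1=[0,6,7,5,0,4](3) P2=[3,0,6,0,0,6](2)
Move 6: P2 pit0 -> P1=[0,6,0,5,0,4](3) P2=[0,1,7,0,0,6](10)

Answer: 3 10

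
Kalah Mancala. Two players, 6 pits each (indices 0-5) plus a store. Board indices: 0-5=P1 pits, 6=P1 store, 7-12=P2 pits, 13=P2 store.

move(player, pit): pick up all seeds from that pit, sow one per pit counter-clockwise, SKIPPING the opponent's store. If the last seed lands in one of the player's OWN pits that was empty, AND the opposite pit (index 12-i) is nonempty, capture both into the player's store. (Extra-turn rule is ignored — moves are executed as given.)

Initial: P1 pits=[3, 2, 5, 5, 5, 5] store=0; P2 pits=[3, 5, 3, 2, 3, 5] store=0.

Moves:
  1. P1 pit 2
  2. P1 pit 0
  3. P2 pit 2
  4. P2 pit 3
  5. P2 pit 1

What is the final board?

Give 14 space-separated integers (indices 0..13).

Answer: 0 3 1 7 6 6 1 4 0 1 1 6 8 2

Derivation:
Move 1: P1 pit2 -> P1=[3,2,0,6,6,6](1) P2=[4,5,3,2,3,5](0)
Move 2: P1 pit0 -> P1=[0,3,1,7,6,6](1) P2=[4,5,3,2,3,5](0)
Move 3: P2 pit2 -> P1=[0,3,1,7,6,6](1) P2=[4,5,0,3,4,6](0)
Move 4: P2 pit3 -> P1=[0,3,1,7,6,6](1) P2=[4,5,0,0,5,7](1)
Move 5: P2 pit1 -> P1=[0,3,1,7,6,6](1) P2=[4,0,1,1,6,8](2)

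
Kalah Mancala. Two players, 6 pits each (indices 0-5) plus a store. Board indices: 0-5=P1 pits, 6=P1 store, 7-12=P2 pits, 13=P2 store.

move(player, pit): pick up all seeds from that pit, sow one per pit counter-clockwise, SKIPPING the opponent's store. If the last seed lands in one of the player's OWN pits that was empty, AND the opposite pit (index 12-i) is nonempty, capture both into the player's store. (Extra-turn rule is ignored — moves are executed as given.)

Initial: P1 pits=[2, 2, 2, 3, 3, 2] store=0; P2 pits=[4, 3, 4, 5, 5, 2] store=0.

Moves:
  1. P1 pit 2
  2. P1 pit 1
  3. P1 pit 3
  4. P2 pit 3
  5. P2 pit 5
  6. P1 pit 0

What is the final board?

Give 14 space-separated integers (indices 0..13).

Answer: 0 3 2 1 6 3 1 5 4 4 0 6 0 2

Derivation:
Move 1: P1 pit2 -> P1=[2,2,0,4,4,2](0) P2=[4,3,4,5,5,2](0)
Move 2: P1 pit1 -> P1=[2,0,1,5,4,2](0) P2=[4,3,4,5,5,2](0)
Move 3: P1 pit3 -> P1=[2,0,1,0,5,3](1) P2=[5,4,4,5,5,2](0)
Move 4: P2 pit3 -> P1=[3,1,1,0,5,3](1) P2=[5,4,4,0,6,3](1)
Move 5: P2 pit5 -> P1=[4,2,1,0,5,3](1) P2=[5,4,4,0,6,0](2)
Move 6: P1 pit0 -> P1=[0,3,2,1,6,3](1) P2=[5,4,4,0,6,0](2)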